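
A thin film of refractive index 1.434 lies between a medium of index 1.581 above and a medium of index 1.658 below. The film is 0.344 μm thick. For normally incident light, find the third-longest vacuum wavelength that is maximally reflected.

Top surface (1.581 → 1.434): reflection off a lower-index medium gives no phase shift.
Bottom surface (1.434 → 1.658): reflection off a higher-index medium gives a half-wave phase shift.
Net: one phase inversion between the two reflected rays.
For maximum reflection here: 2 n t = (m + ½) λ.
λ = 2 n t / (m + ½). The third-longest wavelength is m = 2: λ = 2 × 1.434 × 344 / 2.50 = 395 nm.

395 nm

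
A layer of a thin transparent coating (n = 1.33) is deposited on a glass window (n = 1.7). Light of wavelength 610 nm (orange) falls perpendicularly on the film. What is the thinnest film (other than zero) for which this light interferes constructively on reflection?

Top surface (1.0 → 1.33): reflection off a higher-index medium gives a half-wave phase shift.
Ray reflecting at the bottom interface goes from n = 1.33 toward n = 1.7: a half-wave phase shift.
Net: no relative phase inversion (both shifts match).
So the condition for constructive reflection is 2 n t = m λ.
Minimum nonzero at m = 1: t = λ / (2 n) = 610 / (2 × 1.33) = 229 nm.

229 nm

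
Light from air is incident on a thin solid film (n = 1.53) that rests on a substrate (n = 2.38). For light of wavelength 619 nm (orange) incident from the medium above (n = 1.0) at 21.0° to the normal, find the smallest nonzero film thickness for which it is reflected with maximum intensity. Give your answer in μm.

0.208 μm

At the upper boundary (n = 1.0 to n = 1.53) the reflected ray undergoes a half-wave phase shift.
Ray reflecting at the bottom interface goes from n = 1.53 toward n = 2.38: a half-wave phase shift.
Zero or two π shifts → no net half-wave offset.
With no net inversion, constructive interference in reflection requires 2 n t cos θ_r = m λ.
Snell's law: 1.0 sin 21.0° = 1.53 sin θ_r → sin θ_r = 0.234, cos θ_r = 0.972.
Minimum nonzero at m = 1: t = λ / (2 n cos θ_r) = 619 / (2 × 1.53 × 0.972) = 208 nm.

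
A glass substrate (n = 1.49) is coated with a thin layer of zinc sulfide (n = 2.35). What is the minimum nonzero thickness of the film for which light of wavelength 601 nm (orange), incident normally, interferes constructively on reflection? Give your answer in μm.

Top surface (1.0 → 2.35): reflection off a higher-index medium gives a half-wave phase shift.
Bottom surface (2.35 → 1.49): reflection off a lower-index medium gives no phase shift.
Exactly one π shift → a net half-wave offset.
For strong reflection here: 2 n t = (m + ½) λ.
Minimum at m = 0: t = λ / (4 n) = 601 / (4 × 2.35) = 63.9 nm.

0.0639 μm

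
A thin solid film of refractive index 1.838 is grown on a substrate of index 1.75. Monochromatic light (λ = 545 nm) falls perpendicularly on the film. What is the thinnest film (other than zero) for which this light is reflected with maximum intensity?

At the upper boundary (n = 1.0 to n = 1.838) the reflected ray undergoes a half-wave phase shift.
Ray reflecting at the bottom interface goes from n = 1.838 toward n = 1.75: no phase shift.
The two reflections differ by half a wavelength.
So the condition for constructive reflection is 2 n t = (m + ½) λ.
Minimum at m = 0: t = λ / (4 n) = 545 / (4 × 1.838) = 74.1 nm.

74.1 nm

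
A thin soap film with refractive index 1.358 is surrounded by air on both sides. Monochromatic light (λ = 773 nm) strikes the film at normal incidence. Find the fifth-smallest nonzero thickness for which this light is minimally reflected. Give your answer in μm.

At the upper boundary (n = 1.0 to n = 1.358) the reflected ray undergoes a half-wave phase shift.
Bottom surface (1.358 → 1.0): reflection off a lower-index medium gives no phase shift.
Exactly one π shift → a net half-wave offset.
With one net inversion, destructive interference in reflection requires 2 n t = m λ.
The fifth-smallest nonzero thickness corresponds to m = 5: t = m λ / (2 n) = 5.00 × 773 / (2 × 1.358) = 1423 nm.

1.42 μm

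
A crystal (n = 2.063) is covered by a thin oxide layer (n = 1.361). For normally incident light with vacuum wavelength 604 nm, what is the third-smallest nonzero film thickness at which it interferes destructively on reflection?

555 nm

Top surface (1.0 → 1.361): reflection off a higher-index medium gives a half-wave phase shift.
At the lower boundary (n = 1.361 to n = 2.063) the reflected ray undergoes a half-wave phase shift.
Net: no relative phase inversion (both shifts match).
So the condition for destructive reflection is 2 n t = (m + ½) λ.
The third-smallest nonzero thickness corresponds to m = 2: t = (m + ½) λ / (2 n) = 2.50 × 604 / (2 × 1.361) = 555 nm.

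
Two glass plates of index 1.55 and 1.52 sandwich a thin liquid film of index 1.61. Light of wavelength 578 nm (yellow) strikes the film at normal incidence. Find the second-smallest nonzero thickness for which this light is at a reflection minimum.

359 nm

At the upper boundary (n = 1.55 to n = 1.61) the reflected ray undergoes a half-wave phase shift.
Ray reflecting at the bottom interface goes from n = 1.61 toward n = 1.52: no phase shift.
Net: one phase inversion between the two reflected rays.
So the condition for destructive reflection is 2 n t = m λ.
The second-smallest nonzero thickness corresponds to m = 2: t = m λ / (2 n) = 2.00 × 578 / (2 × 1.61) = 359 nm.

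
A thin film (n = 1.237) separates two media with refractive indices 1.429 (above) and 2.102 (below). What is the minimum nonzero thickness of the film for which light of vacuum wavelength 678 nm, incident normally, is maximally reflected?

Top surface (1.429 → 1.237): reflection off a lower-index medium gives no phase shift.
Ray reflecting at the bottom interface goes from n = 1.237 toward n = 2.102: a half-wave phase shift.
The two reflections differ by half a wavelength.
So the condition for constructive reflection is 2 n t = (m + ½) λ.
Minimum at m = 0: t = λ / (4 n) = 678 / (4 × 1.237) = 137 nm.

137 nm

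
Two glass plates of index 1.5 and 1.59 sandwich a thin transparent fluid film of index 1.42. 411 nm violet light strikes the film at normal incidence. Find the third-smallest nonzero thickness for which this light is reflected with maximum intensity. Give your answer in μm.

0.362 μm

Ray reflecting at the top interface goes from n = 1.5 toward n = 1.42: no phase shift.
At the lower boundary (n = 1.42 to n = 1.59) the reflected ray undergoes a half-wave phase shift.
Net: one phase inversion between the two reflected rays.
So the condition for constructive reflection is 2 n t = (m + ½) λ.
The third-smallest nonzero thickness corresponds to m = 2: t = (m + ½) λ / (2 n) = 2.50 × 411 / (2 × 1.42) = 362 nm.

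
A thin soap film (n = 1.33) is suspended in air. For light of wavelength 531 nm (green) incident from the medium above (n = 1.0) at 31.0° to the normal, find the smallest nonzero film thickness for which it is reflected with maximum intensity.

108 nm

At the upper boundary (n = 1.0 to n = 1.33) the reflected ray undergoes a half-wave phase shift.
At the lower boundary (n = 1.33 to n = 1.0) the reflected ray undergoes no phase shift.
The two reflections differ by half a wavelength.
With one net inversion, constructive interference in reflection requires 2 n t cos θ_r = (m + ½) λ.
Snell's law: 1.0 sin 31.0° = 1.33 sin θ_r → sin θ_r = 0.387, cos θ_r = 0.922.
Minimum at m = 0: t = λ / (4 n cos θ_r) = 531 / (4 × 1.33 × 0.922) = 108 nm.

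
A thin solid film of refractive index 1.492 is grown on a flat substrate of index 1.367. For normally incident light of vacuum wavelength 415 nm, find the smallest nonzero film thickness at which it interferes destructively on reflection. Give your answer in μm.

Ray reflecting at the top interface goes from n = 1.0 toward n = 1.492: a half-wave phase shift.
Ray reflecting at the bottom interface goes from n = 1.492 toward n = 1.367: no phase shift.
Exactly one π shift → a net half-wave offset.
For weak reflection here: 2 n t = m λ.
Minimum nonzero at m = 1: t = λ / (2 n) = 415 / (2 × 1.492) = 139 nm.

0.139 μm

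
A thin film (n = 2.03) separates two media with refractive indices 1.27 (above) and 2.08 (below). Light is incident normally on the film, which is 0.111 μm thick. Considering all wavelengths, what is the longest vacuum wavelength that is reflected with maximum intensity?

Top surface (1.27 → 2.03): reflection off a higher-index medium gives a half-wave phase shift.
Ray reflecting at the bottom interface goes from n = 2.03 toward n = 2.08: a half-wave phase shift.
Zero or two π shifts → no net half-wave offset.
With no net inversion, constructive interference in reflection requires 2 n t = m λ.
λ = 2 n t / m. The longest wavelength is m = 1: λ = 2 × 2.03 × 111 / 1.00 = 451 nm.

451 nm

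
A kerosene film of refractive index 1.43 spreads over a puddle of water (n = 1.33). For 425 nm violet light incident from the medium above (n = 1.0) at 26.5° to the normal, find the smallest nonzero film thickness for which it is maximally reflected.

78.2 nm

Ray reflecting at the top interface goes from n = 1.0 toward n = 1.43: a half-wave phase shift.
Ray reflecting at the bottom interface goes from n = 1.43 toward n = 1.33: no phase shift.
Exactly one π shift → a net half-wave offset.
With one net inversion, constructive interference in reflection requires 2 n t cos θ_r = (m + ½) λ.
Snell's law: 1.0 sin 26.5° = 1.43 sin θ_r → sin θ_r = 0.312, cos θ_r = 0.950.
Minimum at m = 0: t = λ / (4 n cos θ_r) = 425 / (4 × 1.43 × 0.950) = 78.2 nm.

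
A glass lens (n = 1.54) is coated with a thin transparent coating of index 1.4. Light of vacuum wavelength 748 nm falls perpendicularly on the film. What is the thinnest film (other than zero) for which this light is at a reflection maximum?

267 nm

Top surface (1.0 → 1.4): reflection off a higher-index medium gives a half-wave phase shift.
Ray reflecting at the bottom interface goes from n = 1.4 toward n = 1.54: a half-wave phase shift.
Net: no relative phase inversion (both shifts match).
For bright reflection here: 2 n t = m λ.
Minimum nonzero at m = 1: t = λ / (2 n) = 748 / (2 × 1.4) = 267 nm.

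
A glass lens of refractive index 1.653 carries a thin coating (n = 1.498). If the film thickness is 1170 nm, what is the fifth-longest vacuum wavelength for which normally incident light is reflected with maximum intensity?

Top surface (1.0 → 1.498): reflection off a higher-index medium gives a half-wave phase shift.
At the lower boundary (n = 1.498 to n = 1.653) the reflected ray undergoes a half-wave phase shift.
Zero or two π shifts → no net half-wave offset.
For maximum reflection here: 2 n t = m λ.
λ = 2 n t / m. The fifth-longest wavelength is m = 5: λ = 2 × 1.498 × 1170 / 5.00 = 701 nm.

701 nm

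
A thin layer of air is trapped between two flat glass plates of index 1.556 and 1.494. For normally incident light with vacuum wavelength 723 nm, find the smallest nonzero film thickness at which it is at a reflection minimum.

362 nm

At the upper boundary (n = 1.556 to n = 1.0) the reflected ray undergoes no phase shift.
Ray reflecting at the bottom interface goes from n = 1.0 toward n = 1.494: a half-wave phase shift.
Exactly one π shift → a net half-wave offset.
For weak reflection here: 2 n t = m λ.
Minimum nonzero at m = 1: t = λ / (2 n) = 723 / (2 × 1.0) = 362 nm.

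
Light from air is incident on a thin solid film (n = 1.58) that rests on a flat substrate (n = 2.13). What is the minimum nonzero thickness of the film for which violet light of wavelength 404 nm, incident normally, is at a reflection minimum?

63.9 nm

Ray reflecting at the top interface goes from n = 1.0 toward n = 1.58: a half-wave phase shift.
At the lower boundary (n = 1.58 to n = 2.13) the reflected ray undergoes a half-wave phase shift.
The two reflections carry the same phase change, so no net offset.
So the condition for destructive reflection is 2 n t = (m + ½) λ.
Minimum at m = 0: t = λ / (4 n) = 404 / (4 × 1.58) = 63.9 nm.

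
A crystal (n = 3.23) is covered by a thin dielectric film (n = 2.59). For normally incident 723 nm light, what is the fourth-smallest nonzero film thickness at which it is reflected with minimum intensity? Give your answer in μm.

Ray reflecting at the top interface goes from n = 1.0 toward n = 2.59: a half-wave phase shift.
Ray reflecting at the bottom interface goes from n = 2.59 toward n = 3.23: a half-wave phase shift.
Zero or two π shifts → no net half-wave offset.
For minimum reflection here: 2 n t = (m + ½) λ.
The fourth-smallest nonzero thickness corresponds to m = 3: t = (m + ½) λ / (2 n) = 3.50 × 723 / (2 × 2.59) = 489 nm.

0.489 μm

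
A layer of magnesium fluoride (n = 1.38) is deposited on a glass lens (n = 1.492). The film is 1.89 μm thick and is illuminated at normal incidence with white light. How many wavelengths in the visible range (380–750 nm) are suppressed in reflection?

Ray reflecting at the top interface goes from n = 1.0 toward n = 1.38: a half-wave phase shift.
Ray reflecting at the bottom interface goes from n = 1.38 toward n = 1.492: a half-wave phase shift.
Zero or two π shifts → no net half-wave offset.
With no net inversion, destructive interference in reflection requires 2 n t = (m + ½) λ.
λ = 2 n t / (m + ½) = 5216 / (m + ½) nm.
m=6: 803 nm (IR); m=7: 696 nm (visible); m=8: 614 nm (visible); m=9: 549 nm (visible); m=10: 497 nm (visible); m=11: 454 nm (visible); m=12: 417 nm (visible); m=13: 386 nm (visible); m=14: 360 nm (UV).

7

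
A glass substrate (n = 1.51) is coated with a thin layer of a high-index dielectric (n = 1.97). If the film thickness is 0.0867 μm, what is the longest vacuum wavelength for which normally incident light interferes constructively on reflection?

683 nm

Top surface (1.0 → 1.97): reflection off a higher-index medium gives a half-wave phase shift.
Ray reflecting at the bottom interface goes from n = 1.97 toward n = 1.51: no phase shift.
The two reflections differ by half a wavelength.
So the condition for constructive reflection is 2 n t = (m + ½) λ.
λ = 2 n t / (m + ½). The longest wavelength is m = 0: λ = 2 × 1.97 × 86.7 / 0.500 = 683 nm.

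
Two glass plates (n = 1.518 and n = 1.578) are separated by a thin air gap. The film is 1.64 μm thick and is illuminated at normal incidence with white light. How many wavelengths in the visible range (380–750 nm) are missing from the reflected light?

Ray reflecting at the top interface goes from n = 1.518 toward n = 1.0: no phase shift.
Bottom surface (1.0 → 1.578): reflection off a higher-index medium gives a half-wave phase shift.
Exactly one π shift → a net half-wave offset.
So the condition for destructive reflection is 2 n t = m λ.
λ = 2 n t / m = 3280 / m nm.
m=4: 820 nm (IR); m=5: 656 nm (visible); m=6: 547 nm (visible); m=7: 469 nm (visible); m=8: 410 nm (visible); m=9: 364 nm (UV).

4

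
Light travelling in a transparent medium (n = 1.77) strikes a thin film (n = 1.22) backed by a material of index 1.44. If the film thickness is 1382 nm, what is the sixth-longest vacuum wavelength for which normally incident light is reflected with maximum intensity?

At the upper boundary (n = 1.77 to n = 1.22) the reflected ray undergoes no phase shift.
Ray reflecting at the bottom interface goes from n = 1.22 toward n = 1.44: a half-wave phase shift.
The two reflections differ by half a wavelength.
With one net inversion, constructive interference in reflection requires 2 n t = (m + ½) λ.
λ = 2 n t / (m + ½). The sixth-longest wavelength is m = 5: λ = 2 × 1.22 × 1382 / 5.50 = 613 nm.

613 nm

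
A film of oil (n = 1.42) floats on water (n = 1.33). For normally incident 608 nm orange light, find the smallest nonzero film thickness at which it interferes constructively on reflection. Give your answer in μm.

At the upper boundary (n = 1.0 to n = 1.42) the reflected ray undergoes a half-wave phase shift.
Ray reflecting at the bottom interface goes from n = 1.42 toward n = 1.33: no phase shift.
The two reflections differ by half a wavelength.
So the condition for constructive reflection is 2 n t = (m + ½) λ.
Minimum at m = 0: t = λ / (4 n) = 608 / (4 × 1.42) = 107 nm.

0.107 μm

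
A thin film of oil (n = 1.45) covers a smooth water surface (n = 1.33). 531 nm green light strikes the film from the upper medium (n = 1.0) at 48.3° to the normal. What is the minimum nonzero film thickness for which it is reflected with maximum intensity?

107 nm

Top surface (1.0 → 1.45): reflection off a higher-index medium gives a half-wave phase shift.
Bottom surface (1.45 → 1.33): reflection off a lower-index medium gives no phase shift.
Net: one phase inversion between the two reflected rays.
So the condition for constructive reflection is 2 n t cos θ_r = (m + ½) λ.
Snell's law: 1.0 sin 48.3° = 1.45 sin θ_r → sin θ_r = 0.515, cos θ_r = 0.857.
Minimum at m = 0: t = λ / (4 n cos θ_r) = 531 / (4 × 1.45 × 0.857) = 107 nm.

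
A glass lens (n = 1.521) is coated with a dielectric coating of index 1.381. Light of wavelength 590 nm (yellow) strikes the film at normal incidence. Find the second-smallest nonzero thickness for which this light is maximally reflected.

427 nm

Ray reflecting at the top interface goes from n = 1.0 toward n = 1.381: a half-wave phase shift.
Bottom surface (1.381 → 1.521): reflection off a higher-index medium gives a half-wave phase shift.
The two reflections carry the same phase change, so no net offset.
With no net inversion, constructive interference in reflection requires 2 n t = m λ.
The second-smallest nonzero thickness corresponds to m = 2: t = m λ / (2 n) = 2.00 × 590 / (2 × 1.381) = 427 nm.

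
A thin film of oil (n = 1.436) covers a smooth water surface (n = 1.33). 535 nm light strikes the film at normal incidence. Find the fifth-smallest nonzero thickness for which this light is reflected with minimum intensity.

At the upper boundary (n = 1.0 to n = 1.436) the reflected ray undergoes a half-wave phase shift.
At the lower boundary (n = 1.436 to n = 1.33) the reflected ray undergoes no phase shift.
Exactly one π shift → a net half-wave offset.
So the condition for destructive reflection is 2 n t = m λ.
The fifth-smallest nonzero thickness corresponds to m = 5: t = m λ / (2 n) = 5.00 × 535 / (2 × 1.436) = 931 nm.

931 nm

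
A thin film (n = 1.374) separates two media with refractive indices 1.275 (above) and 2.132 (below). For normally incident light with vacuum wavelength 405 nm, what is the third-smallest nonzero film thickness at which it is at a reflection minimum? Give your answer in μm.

Top surface (1.275 → 1.374): reflection off a higher-index medium gives a half-wave phase shift.
Ray reflecting at the bottom interface goes from n = 1.374 toward n = 2.132: a half-wave phase shift.
The two reflections carry the same phase change, so no net offset.
So the condition for destructive reflection is 2 n t = (m + ½) λ.
The third-smallest nonzero thickness corresponds to m = 2: t = (m + ½) λ / (2 n) = 2.50 × 405 / (2 × 1.374) = 368 nm.

0.368 μm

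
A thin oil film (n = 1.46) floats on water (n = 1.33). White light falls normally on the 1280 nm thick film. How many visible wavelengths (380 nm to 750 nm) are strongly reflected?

At the upper boundary (n = 1.0 to n = 1.46) the reflected ray undergoes a half-wave phase shift.
Bottom surface (1.46 → 1.33): reflection off a lower-index medium gives no phase shift.
Exactly one π shift → a net half-wave offset.
For strong reflection here: 2 n t = (m + ½) λ.
λ = 2 n t / (m + ½) = 3738 / (m + ½) nm.
m=4: 831 nm (IR); m=5: 680 nm (visible); m=6: 575 nm (visible); m=7: 498 nm (visible); m=8: 440 nm (visible); m=9: 393 nm (visible); m=10: 356 nm (UV).

5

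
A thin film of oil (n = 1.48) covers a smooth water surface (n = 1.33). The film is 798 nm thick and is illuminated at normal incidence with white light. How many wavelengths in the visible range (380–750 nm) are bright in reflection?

Ray reflecting at the top interface goes from n = 1.0 toward n = 1.48: a half-wave phase shift.
Bottom surface (1.48 → 1.33): reflection off a lower-index medium gives no phase shift.
Exactly one π shift → a net half-wave offset.
So the condition for constructive reflection is 2 n t = (m + ½) λ.
λ = 2 n t / (m + ½) = 2362 / (m + ½) nm.
m=2: 945 nm (IR); m=3: 675 nm (visible); m=4: 525 nm (visible); m=5: 429 nm (visible); m=6: 363 nm (UV).

3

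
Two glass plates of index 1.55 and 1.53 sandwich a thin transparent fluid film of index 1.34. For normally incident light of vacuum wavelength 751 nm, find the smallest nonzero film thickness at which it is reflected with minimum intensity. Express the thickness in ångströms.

Ray reflecting at the top interface goes from n = 1.55 toward n = 1.34: no phase shift.
Bottom surface (1.34 → 1.53): reflection off a higher-index medium gives a half-wave phase shift.
The two reflections differ by half a wavelength.
So the condition for destructive reflection is 2 n t = m λ.
Minimum nonzero at m = 1: t = λ / (2 n) = 751 / (2 × 1.34) = 280 nm.

2802 Å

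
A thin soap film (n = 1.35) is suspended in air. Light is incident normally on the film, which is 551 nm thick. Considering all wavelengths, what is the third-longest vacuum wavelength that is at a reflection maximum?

595 nm

At the upper boundary (n = 1.0 to n = 1.35) the reflected ray undergoes a half-wave phase shift.
Bottom surface (1.35 → 1.0): reflection off a lower-index medium gives no phase shift.
The two reflections differ by half a wavelength.
For bright reflection here: 2 n t = (m + ½) λ.
λ = 2 n t / (m + ½). The third-longest wavelength is m = 2: λ = 2 × 1.35 × 551 / 2.50 = 595 nm.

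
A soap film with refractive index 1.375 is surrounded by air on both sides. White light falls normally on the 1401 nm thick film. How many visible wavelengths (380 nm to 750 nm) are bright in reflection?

5

Ray reflecting at the top interface goes from n = 1.0 toward n = 1.375: a half-wave phase shift.
Bottom surface (1.375 → 1.0): reflection off a lower-index medium gives no phase shift.
Exactly one π shift → a net half-wave offset.
With one net inversion, constructive interference in reflection requires 2 n t = (m + ½) λ.
λ = 2 n t / (m + ½) = 3853 / (m + ½) nm.
m=4: 856 nm (IR); m=5: 701 nm (visible); m=6: 593 nm (visible); m=7: 514 nm (visible); m=8: 453 nm (visible); m=9: 406 nm (visible); m=10: 367 nm (UV).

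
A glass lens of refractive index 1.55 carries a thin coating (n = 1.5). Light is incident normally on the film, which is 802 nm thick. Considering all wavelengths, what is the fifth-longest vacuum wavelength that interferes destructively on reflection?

Ray reflecting at the top interface goes from n = 1.0 toward n = 1.5: a half-wave phase shift.
Bottom surface (1.5 → 1.55): reflection off a higher-index medium gives a half-wave phase shift.
Zero or two π shifts → no net half-wave offset.
With no net inversion, destructive interference in reflection requires 2 n t = (m + ½) λ.
λ = 2 n t / (m + ½). The fifth-longest wavelength is m = 4: λ = 2 × 1.5 × 802 / 4.50 = 535 nm.

535 nm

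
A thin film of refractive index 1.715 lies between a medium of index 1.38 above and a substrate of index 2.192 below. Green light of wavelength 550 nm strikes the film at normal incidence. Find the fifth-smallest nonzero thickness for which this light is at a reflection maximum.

802 nm

Top surface (1.38 → 1.715): reflection off a higher-index medium gives a half-wave phase shift.
At the lower boundary (n = 1.715 to n = 2.192) the reflected ray undergoes a half-wave phase shift.
Zero or two π shifts → no net half-wave offset.
With no net inversion, constructive interference in reflection requires 2 n t = m λ.
The fifth-smallest nonzero thickness corresponds to m = 5: t = m λ / (2 n) = 5.00 × 550 / (2 × 1.715) = 802 nm.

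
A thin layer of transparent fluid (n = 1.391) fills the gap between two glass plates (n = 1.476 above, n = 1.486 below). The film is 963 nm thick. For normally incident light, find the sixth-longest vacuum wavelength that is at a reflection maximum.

487 nm

Top surface (1.476 → 1.391): reflection off a lower-index medium gives no phase shift.
At the lower boundary (n = 1.391 to n = 1.486) the reflected ray undergoes a half-wave phase shift.
Exactly one π shift → a net half-wave offset.
So the condition for constructive reflection is 2 n t = (m + ½) λ.
λ = 2 n t / (m + ½). The sixth-longest wavelength is m = 5: λ = 2 × 1.391 × 963 / 5.50 = 487 nm.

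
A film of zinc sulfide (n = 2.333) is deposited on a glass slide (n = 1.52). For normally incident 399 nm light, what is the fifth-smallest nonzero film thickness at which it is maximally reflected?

At the upper boundary (n = 1.0 to n = 2.333) the reflected ray undergoes a half-wave phase shift.
At the lower boundary (n = 2.333 to n = 1.52) the reflected ray undergoes no phase shift.
Net: one phase inversion between the two reflected rays.
So the condition for constructive reflection is 2 n t = (m + ½) λ.
The fifth-smallest nonzero thickness corresponds to m = 4: t = (m + ½) λ / (2 n) = 4.50 × 399 / (2 × 2.333) = 385 nm.

385 nm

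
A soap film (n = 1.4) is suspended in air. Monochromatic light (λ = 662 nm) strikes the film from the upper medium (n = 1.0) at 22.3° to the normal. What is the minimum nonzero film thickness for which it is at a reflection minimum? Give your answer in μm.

0.246 μm

At the upper boundary (n = 1.0 to n = 1.4) the reflected ray undergoes a half-wave phase shift.
Bottom surface (1.4 → 1.0): reflection off a lower-index medium gives no phase shift.
Net: one phase inversion between the two reflected rays.
With one net inversion, destructive interference in reflection requires 2 n t cos θ_r = m λ.
Snell's law: 1.0 sin 22.3° = 1.4 sin θ_r → sin θ_r = 0.271, cos θ_r = 0.963.
Minimum nonzero at m = 1: t = λ / (2 n cos θ_r) = 662 / (2 × 1.4 × 0.963) = 246 nm.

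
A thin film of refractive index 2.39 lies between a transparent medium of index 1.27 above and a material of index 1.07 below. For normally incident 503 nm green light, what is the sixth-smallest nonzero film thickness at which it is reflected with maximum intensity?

Top surface (1.27 → 2.39): reflection off a higher-index medium gives a half-wave phase shift.
Ray reflecting at the bottom interface goes from n = 2.39 toward n = 1.07: no phase shift.
Net: one phase inversion between the two reflected rays.
So the condition for constructive reflection is 2 n t = (m + ½) λ.
The sixth-smallest nonzero thickness corresponds to m = 5: t = (m + ½) λ / (2 n) = 5.50 × 503 / (2 × 2.39) = 579 nm.

579 nm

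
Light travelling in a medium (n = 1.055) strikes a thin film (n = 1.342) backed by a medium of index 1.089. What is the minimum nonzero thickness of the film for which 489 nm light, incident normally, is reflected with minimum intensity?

182 nm

At the upper boundary (n = 1.055 to n = 1.342) the reflected ray undergoes a half-wave phase shift.
At the lower boundary (n = 1.342 to n = 1.089) the reflected ray undergoes no phase shift.
Exactly one π shift → a net half-wave offset.
So the condition for destructive reflection is 2 n t = m λ.
Minimum nonzero at m = 1: t = λ / (2 n) = 489 / (2 × 1.342) = 182 nm.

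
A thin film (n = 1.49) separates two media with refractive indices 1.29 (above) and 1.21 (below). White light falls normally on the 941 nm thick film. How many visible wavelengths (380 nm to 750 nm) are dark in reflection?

4

At the upper boundary (n = 1.29 to n = 1.49) the reflected ray undergoes a half-wave phase shift.
At the lower boundary (n = 1.49 to n = 1.21) the reflected ray undergoes no phase shift.
Net: one phase inversion between the two reflected rays.
With one net inversion, destructive interference in reflection requires 2 n t = m λ.
λ = 2 n t / m = 2804 / m nm.
m=3: 935 nm (IR); m=4: 701 nm (visible); m=5: 561 nm (visible); m=6: 467 nm (visible); m=7: 401 nm (visible); m=8: 351 nm (UV).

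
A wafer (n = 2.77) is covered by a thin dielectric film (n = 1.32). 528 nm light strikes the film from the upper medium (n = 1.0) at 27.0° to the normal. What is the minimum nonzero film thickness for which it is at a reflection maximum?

At the upper boundary (n = 1.0 to n = 1.32) the reflected ray undergoes a half-wave phase shift.
Ray reflecting at the bottom interface goes from n = 1.32 toward n = 2.77: a half-wave phase shift.
The two reflections carry the same phase change, so no net offset.
With no net inversion, constructive interference in reflection requires 2 n t cos θ_r = m λ.
Snell's law: 1.0 sin 27.0° = 1.32 sin θ_r → sin θ_r = 0.344, cos θ_r = 0.939.
Minimum nonzero at m = 1: t = λ / (2 n cos θ_r) = 528 / (2 × 1.32 × 0.939) = 213 nm.

213 nm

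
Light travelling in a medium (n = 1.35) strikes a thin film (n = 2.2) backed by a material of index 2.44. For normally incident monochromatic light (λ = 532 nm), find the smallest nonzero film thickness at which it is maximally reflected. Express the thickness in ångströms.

Ray reflecting at the top interface goes from n = 1.35 toward n = 2.2: a half-wave phase shift.
At the lower boundary (n = 2.2 to n = 2.44) the reflected ray undergoes a half-wave phase shift.
Net: no relative phase inversion (both shifts match).
With no net inversion, constructive interference in reflection requires 2 n t = m λ.
Minimum nonzero at m = 1: t = λ / (2 n) = 532 / (2 × 2.2) = 121 nm.

1209 Å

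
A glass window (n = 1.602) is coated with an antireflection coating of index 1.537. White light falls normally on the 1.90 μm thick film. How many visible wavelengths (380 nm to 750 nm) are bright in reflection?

8

Ray reflecting at the top interface goes from n = 1.0 toward n = 1.537: a half-wave phase shift.
Ray reflecting at the bottom interface goes from n = 1.537 toward n = 1.602: a half-wave phase shift.
Zero or two π shifts → no net half-wave offset.
With no net inversion, constructive interference in reflection requires 2 n t = m λ.
λ = 2 n t / m = 5841 / m nm.
m=7: 834 nm (IR); m=8: 730 nm (visible); m=9: 649 nm (visible); m=10: 584 nm (visible); m=11: 531 nm (visible); m=12: 487 nm (visible); m=13: 449 nm (visible); m=14: 417 nm (visible); m=15: 389 nm (visible); m=16: 365 nm (UV).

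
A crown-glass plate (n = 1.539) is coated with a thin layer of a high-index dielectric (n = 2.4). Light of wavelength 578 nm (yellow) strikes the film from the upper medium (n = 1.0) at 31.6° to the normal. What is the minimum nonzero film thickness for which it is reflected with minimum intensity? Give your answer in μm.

Ray reflecting at the top interface goes from n = 1.0 toward n = 2.4: a half-wave phase shift.
Bottom surface (2.4 → 1.539): reflection off a lower-index medium gives no phase shift.
Exactly one π shift → a net half-wave offset.
For weak reflection here: 2 n t cos θ_r = m λ.
Snell's law: 1.0 sin 31.6° = 2.4 sin θ_r → sin θ_r = 0.218, cos θ_r = 0.976.
Minimum nonzero at m = 1: t = λ / (2 n cos θ_r) = 578 / (2 × 2.4 × 0.976) = 123 nm.

0.123 μm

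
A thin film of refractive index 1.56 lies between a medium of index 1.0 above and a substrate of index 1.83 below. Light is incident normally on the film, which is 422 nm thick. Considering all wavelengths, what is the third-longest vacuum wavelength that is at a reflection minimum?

527 nm

Ray reflecting at the top interface goes from n = 1.0 toward n = 1.56: a half-wave phase shift.
At the lower boundary (n = 1.56 to n = 1.83) the reflected ray undergoes a half-wave phase shift.
Zero or two π shifts → no net half-wave offset.
For dark reflection here: 2 n t = (m + ½) λ.
λ = 2 n t / (m + ½). The third-longest wavelength is m = 2: λ = 2 × 1.56 × 422 / 2.50 = 527 nm.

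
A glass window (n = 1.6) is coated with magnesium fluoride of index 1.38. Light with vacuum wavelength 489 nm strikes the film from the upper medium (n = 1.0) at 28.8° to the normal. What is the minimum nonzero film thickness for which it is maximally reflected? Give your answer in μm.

At the upper boundary (n = 1.0 to n = 1.38) the reflected ray undergoes a half-wave phase shift.
Bottom surface (1.38 → 1.6): reflection off a higher-index medium gives a half-wave phase shift.
Zero or two π shifts → no net half-wave offset.
For maximum reflection here: 2 n t cos θ_r = m λ.
Snell's law: 1.0 sin 28.8° = 1.38 sin θ_r → sin θ_r = 0.349, cos θ_r = 0.937.
Minimum nonzero at m = 1: t = λ / (2 n cos θ_r) = 489 / (2 × 1.38 × 0.937) = 189 nm.

0.189 μm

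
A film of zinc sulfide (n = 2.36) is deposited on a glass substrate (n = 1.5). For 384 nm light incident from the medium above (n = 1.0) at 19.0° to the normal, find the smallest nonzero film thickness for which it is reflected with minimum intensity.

82.1 nm

At the upper boundary (n = 1.0 to n = 2.36) the reflected ray undergoes a half-wave phase shift.
At the lower boundary (n = 2.36 to n = 1.5) the reflected ray undergoes no phase shift.
The two reflections differ by half a wavelength.
So the condition for destructive reflection is 2 n t cos θ_r = m λ.
Snell's law: 1.0 sin 19.0° = 2.36 sin θ_r → sin θ_r = 0.138, cos θ_r = 0.990.
Minimum nonzero at m = 1: t = λ / (2 n cos θ_r) = 384 / (2 × 2.36 × 0.990) = 82.1 nm.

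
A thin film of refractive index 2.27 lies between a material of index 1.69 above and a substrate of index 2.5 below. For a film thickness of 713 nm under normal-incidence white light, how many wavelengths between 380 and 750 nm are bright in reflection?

Ray reflecting at the top interface goes from n = 1.69 toward n = 2.27: a half-wave phase shift.
Bottom surface (2.27 → 2.5): reflection off a higher-index medium gives a half-wave phase shift.
Net: no relative phase inversion (both shifts match).
For bright reflection here: 2 n t = m λ.
λ = 2 n t / m = 3237 / m nm.
m=4: 809 nm (IR); m=5: 647 nm (visible); m=6: 540 nm (visible); m=7: 462 nm (visible); m=8: 405 nm (visible); m=9: 360 nm (UV).

4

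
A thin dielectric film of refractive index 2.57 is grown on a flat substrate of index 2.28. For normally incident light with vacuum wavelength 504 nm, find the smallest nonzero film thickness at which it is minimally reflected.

Ray reflecting at the top interface goes from n = 1.0 toward n = 2.57: a half-wave phase shift.
Ray reflecting at the bottom interface goes from n = 2.57 toward n = 2.28: no phase shift.
Net: one phase inversion between the two reflected rays.
So the condition for destructive reflection is 2 n t = m λ.
Minimum nonzero at m = 1: t = λ / (2 n) = 504 / (2 × 2.57) = 98.1 nm.

98.1 nm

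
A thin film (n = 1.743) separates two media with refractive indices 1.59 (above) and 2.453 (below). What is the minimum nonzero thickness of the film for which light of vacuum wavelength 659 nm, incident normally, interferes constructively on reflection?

189 nm

Top surface (1.59 → 1.743): reflection off a higher-index medium gives a half-wave phase shift.
At the lower boundary (n = 1.743 to n = 2.453) the reflected ray undergoes a half-wave phase shift.
Zero or two π shifts → no net half-wave offset.
For strong reflection here: 2 n t = m λ.
Minimum nonzero at m = 1: t = λ / (2 n) = 659 / (2 × 1.743) = 189 nm.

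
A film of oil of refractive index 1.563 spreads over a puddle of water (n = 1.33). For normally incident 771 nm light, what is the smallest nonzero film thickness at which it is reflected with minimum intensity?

247 nm

Ray reflecting at the top interface goes from n = 1.0 toward n = 1.563: a half-wave phase shift.
At the lower boundary (n = 1.563 to n = 1.33) the reflected ray undergoes no phase shift.
Net: one phase inversion between the two reflected rays.
For minimum reflection here: 2 n t = m λ.
The smallest nonzero thickness corresponds to m = 1: t = m λ / (2 n) = 1.00 × 771 / (2 × 1.563) = 247 nm.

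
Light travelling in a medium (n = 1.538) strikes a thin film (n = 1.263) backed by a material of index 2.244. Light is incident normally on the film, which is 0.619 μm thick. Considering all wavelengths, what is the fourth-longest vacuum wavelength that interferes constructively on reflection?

447 nm

At the upper boundary (n = 1.538 to n = 1.263) the reflected ray undergoes no phase shift.
Ray reflecting at the bottom interface goes from n = 1.263 toward n = 2.244: a half-wave phase shift.
Exactly one π shift → a net half-wave offset.
For maximum reflection here: 2 n t = (m + ½) λ.
λ = 2 n t / (m + ½). The fourth-longest wavelength is m = 3: λ = 2 × 1.263 × 619 / 3.50 = 447 nm.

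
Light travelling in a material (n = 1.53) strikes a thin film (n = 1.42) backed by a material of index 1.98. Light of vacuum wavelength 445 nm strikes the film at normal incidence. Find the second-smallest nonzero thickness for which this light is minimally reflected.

Ray reflecting at the top interface goes from n = 1.53 toward n = 1.42: no phase shift.
Bottom surface (1.42 → 1.98): reflection off a higher-index medium gives a half-wave phase shift.
The two reflections differ by half a wavelength.
So the condition for destructive reflection is 2 n t = m λ.
The second-smallest nonzero thickness corresponds to m = 2: t = m λ / (2 n) = 2.00 × 445 / (2 × 1.42) = 313 nm.

313 nm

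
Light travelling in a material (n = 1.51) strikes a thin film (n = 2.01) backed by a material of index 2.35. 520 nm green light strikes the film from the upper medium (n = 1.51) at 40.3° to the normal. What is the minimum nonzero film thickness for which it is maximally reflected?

148 nm

Top surface (1.51 → 2.01): reflection off a higher-index medium gives a half-wave phase shift.
Ray reflecting at the bottom interface goes from n = 2.01 toward n = 2.35: a half-wave phase shift.
Zero or two π shifts → no net half-wave offset.
So the condition for constructive reflection is 2 n t cos θ_r = m λ.
Snell's law: 1.51 sin 40.3° = 2.01 sin θ_r → sin θ_r = 0.486, cos θ_r = 0.874.
Minimum nonzero at m = 1: t = λ / (2 n cos θ_r) = 520 / (2 × 2.01 × 0.874) = 148 nm.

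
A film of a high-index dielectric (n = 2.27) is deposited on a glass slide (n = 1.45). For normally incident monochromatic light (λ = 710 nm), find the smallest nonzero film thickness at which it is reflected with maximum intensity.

78.2 nm

At the upper boundary (n = 1.0 to n = 2.27) the reflected ray undergoes a half-wave phase shift.
Bottom surface (2.27 → 1.45): reflection off a lower-index medium gives no phase shift.
Net: one phase inversion between the two reflected rays.
So the condition for constructive reflection is 2 n t = (m + ½) λ.
Minimum at m = 0: t = λ / (4 n) = 710 / (4 × 2.27) = 78.2 nm.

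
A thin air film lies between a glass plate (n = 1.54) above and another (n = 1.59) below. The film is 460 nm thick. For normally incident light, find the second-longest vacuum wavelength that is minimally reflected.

460 nm

At the upper boundary (n = 1.54 to n = 1.0) the reflected ray undergoes no phase shift.
Bottom surface (1.0 → 1.59): reflection off a higher-index medium gives a half-wave phase shift.
Net: one phase inversion between the two reflected rays.
For weak reflection here: 2 n t = m λ.
λ = 2 n t / m. The second-longest wavelength is m = 2: λ = 2 × 1.0 × 460 / 2.00 = 460 nm.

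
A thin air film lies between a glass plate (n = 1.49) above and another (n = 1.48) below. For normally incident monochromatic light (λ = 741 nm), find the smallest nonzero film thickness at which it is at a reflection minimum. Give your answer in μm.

Ray reflecting at the top interface goes from n = 1.49 toward n = 1.0: no phase shift.
Ray reflecting at the bottom interface goes from n = 1.0 toward n = 1.48: a half-wave phase shift.
Exactly one π shift → a net half-wave offset.
With one net inversion, destructive interference in reflection requires 2 n t = m λ.
Minimum nonzero at m = 1: t = λ / (2 n) = 741 / (2 × 1.0) = 371 nm.

0.371 μm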